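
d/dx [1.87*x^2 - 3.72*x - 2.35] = 3.74*x - 3.72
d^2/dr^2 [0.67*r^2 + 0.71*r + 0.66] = 1.34000000000000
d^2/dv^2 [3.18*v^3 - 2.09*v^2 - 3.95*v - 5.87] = 19.08*v - 4.18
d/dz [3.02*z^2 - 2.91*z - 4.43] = 6.04*z - 2.91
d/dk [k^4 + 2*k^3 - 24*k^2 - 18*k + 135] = 4*k^3 + 6*k^2 - 48*k - 18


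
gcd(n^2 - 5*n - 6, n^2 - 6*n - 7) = n + 1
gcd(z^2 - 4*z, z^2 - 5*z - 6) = 1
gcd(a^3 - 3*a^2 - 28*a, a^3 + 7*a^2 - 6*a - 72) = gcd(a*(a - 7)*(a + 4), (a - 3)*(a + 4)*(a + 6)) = a + 4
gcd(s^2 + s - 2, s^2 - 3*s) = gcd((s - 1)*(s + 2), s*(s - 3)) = 1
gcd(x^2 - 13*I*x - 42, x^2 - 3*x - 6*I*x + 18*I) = x - 6*I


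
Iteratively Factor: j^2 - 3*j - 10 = (j - 5)*(j + 2)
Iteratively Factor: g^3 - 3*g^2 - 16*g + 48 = (g - 4)*(g^2 + g - 12) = (g - 4)*(g - 3)*(g + 4)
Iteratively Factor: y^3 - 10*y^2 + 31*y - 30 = (y - 5)*(y^2 - 5*y + 6) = (y - 5)*(y - 3)*(y - 2)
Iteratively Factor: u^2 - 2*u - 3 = (u - 3)*(u + 1)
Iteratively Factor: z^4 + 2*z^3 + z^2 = (z)*(z^3 + 2*z^2 + z) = z^2*(z^2 + 2*z + 1) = z^2*(z + 1)*(z + 1)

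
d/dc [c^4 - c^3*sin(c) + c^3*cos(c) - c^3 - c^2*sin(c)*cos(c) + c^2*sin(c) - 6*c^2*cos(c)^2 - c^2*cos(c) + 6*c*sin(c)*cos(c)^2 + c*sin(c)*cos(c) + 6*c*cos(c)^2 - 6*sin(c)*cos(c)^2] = -sqrt(2)*c^3*sin(c + pi/4) + 4*c^3 - 2*c^2*sin(c) + 6*c^2*sin(2*c) + 4*c^2*cos(c) - c^2*cos(2*c) - 3*c^2 + 2*c*sin(c) - 7*c*sin(2*c) - c*cos(c)/2 - 5*c*cos(2*c) + 9*c*cos(3*c)/2 - 6*c - 9*sin(c)/2 + sin(2*c)/2 + 3*sin(3*c)/2 + 9*cos(c)/2 + 3*cos(2*c) - 9*cos(3*c)/2 - 6*sqrt(2)*cos(c + pi/4) + 3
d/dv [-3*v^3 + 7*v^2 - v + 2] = -9*v^2 + 14*v - 1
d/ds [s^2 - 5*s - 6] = 2*s - 5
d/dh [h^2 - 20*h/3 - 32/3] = 2*h - 20/3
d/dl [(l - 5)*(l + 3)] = 2*l - 2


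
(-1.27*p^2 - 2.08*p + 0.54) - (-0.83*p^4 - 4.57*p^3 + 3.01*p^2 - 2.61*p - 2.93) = 0.83*p^4 + 4.57*p^3 - 4.28*p^2 + 0.53*p + 3.47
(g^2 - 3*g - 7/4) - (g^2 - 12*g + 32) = 9*g - 135/4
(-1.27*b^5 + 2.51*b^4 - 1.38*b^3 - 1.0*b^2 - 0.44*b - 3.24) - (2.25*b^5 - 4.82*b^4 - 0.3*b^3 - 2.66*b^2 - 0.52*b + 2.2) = -3.52*b^5 + 7.33*b^4 - 1.08*b^3 + 1.66*b^2 + 0.08*b - 5.44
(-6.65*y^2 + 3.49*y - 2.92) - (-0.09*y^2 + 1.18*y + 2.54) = -6.56*y^2 + 2.31*y - 5.46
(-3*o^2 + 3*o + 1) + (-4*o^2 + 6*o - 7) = -7*o^2 + 9*o - 6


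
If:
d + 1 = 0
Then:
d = -1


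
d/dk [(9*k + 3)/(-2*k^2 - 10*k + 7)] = 3*(6*k^2 + 4*k + 31)/(4*k^4 + 40*k^3 + 72*k^2 - 140*k + 49)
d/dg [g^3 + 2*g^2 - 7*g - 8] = 3*g^2 + 4*g - 7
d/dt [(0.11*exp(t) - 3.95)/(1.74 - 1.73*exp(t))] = -6.6421*exp(t)/(1.73*exp(t) - 1.74)^2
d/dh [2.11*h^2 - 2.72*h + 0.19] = 4.22*h - 2.72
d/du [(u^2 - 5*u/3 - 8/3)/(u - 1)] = (u^2 - 2*u + 13/3)/(u^2 - 2*u + 1)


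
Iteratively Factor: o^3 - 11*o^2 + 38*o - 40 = (o - 4)*(o^2 - 7*o + 10) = (o - 5)*(o - 4)*(o - 2)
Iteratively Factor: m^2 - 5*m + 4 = (m - 1)*(m - 4)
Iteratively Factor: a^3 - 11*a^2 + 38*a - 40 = (a - 2)*(a^2 - 9*a + 20) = (a - 4)*(a - 2)*(a - 5)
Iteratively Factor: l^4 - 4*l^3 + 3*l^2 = (l)*(l^3 - 4*l^2 + 3*l) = l*(l - 1)*(l^2 - 3*l) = l^2*(l - 1)*(l - 3)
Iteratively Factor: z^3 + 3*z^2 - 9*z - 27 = (z - 3)*(z^2 + 6*z + 9) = (z - 3)*(z + 3)*(z + 3)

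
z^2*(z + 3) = z^3 + 3*z^2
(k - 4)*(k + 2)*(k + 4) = k^3 + 2*k^2 - 16*k - 32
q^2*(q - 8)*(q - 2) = q^4 - 10*q^3 + 16*q^2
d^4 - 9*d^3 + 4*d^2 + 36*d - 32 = (d - 8)*(d - 2)*(d - 1)*(d + 2)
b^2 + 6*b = b*(b + 6)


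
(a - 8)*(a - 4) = a^2 - 12*a + 32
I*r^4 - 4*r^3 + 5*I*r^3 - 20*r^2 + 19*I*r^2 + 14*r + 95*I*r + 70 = (r + 5)*(r - 2*I)*(r + 7*I)*(I*r + 1)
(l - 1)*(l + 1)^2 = l^3 + l^2 - l - 1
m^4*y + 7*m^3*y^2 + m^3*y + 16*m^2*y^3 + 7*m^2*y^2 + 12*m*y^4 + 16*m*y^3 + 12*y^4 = (m + 2*y)^2*(m + 3*y)*(m*y + y)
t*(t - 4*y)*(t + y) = t^3 - 3*t^2*y - 4*t*y^2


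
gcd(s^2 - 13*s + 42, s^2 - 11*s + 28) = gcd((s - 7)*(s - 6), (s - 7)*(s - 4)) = s - 7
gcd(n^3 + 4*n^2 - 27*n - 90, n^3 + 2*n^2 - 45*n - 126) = n^2 + 9*n + 18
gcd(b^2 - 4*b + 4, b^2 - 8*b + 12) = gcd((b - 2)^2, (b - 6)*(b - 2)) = b - 2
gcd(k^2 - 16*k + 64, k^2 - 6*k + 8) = 1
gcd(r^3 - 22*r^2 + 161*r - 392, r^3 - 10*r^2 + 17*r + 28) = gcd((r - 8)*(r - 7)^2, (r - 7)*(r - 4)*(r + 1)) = r - 7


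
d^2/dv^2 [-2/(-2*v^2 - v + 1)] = 4*(-4*v^2 - 2*v + (4*v + 1)^2 + 2)/(2*v^2 + v - 1)^3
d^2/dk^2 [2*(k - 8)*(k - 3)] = 4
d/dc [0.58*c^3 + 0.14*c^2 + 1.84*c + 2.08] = 1.74*c^2 + 0.28*c + 1.84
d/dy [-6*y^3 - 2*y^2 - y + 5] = -18*y^2 - 4*y - 1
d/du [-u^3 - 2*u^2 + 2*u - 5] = -3*u^2 - 4*u + 2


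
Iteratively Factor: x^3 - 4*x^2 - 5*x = (x - 5)*(x^2 + x) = x*(x - 5)*(x + 1)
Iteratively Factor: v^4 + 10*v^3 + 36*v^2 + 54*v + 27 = (v + 1)*(v^3 + 9*v^2 + 27*v + 27) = (v + 1)*(v + 3)*(v^2 + 6*v + 9) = (v + 1)*(v + 3)^2*(v + 3)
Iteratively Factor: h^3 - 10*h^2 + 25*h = (h)*(h^2 - 10*h + 25) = h*(h - 5)*(h - 5)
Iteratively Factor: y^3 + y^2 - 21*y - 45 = (y - 5)*(y^2 + 6*y + 9) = (y - 5)*(y + 3)*(y + 3)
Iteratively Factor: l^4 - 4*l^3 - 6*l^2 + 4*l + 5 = (l + 1)*(l^3 - 5*l^2 - l + 5) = (l - 5)*(l + 1)*(l^2 - 1) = (l - 5)*(l - 1)*(l + 1)*(l + 1)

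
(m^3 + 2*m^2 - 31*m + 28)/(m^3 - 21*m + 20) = (m + 7)/(m + 5)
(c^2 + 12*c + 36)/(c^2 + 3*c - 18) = (c + 6)/(c - 3)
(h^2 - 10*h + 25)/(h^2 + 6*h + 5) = (h^2 - 10*h + 25)/(h^2 + 6*h + 5)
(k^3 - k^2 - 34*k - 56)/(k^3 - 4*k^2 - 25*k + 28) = (k + 2)/(k - 1)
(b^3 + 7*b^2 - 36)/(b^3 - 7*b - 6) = (-b^3 - 7*b^2 + 36)/(-b^3 + 7*b + 6)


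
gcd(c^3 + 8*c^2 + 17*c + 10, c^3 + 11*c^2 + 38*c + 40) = c^2 + 7*c + 10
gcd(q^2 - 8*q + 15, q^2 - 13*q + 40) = q - 5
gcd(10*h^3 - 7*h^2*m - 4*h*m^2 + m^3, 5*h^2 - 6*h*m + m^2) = 5*h^2 - 6*h*m + m^2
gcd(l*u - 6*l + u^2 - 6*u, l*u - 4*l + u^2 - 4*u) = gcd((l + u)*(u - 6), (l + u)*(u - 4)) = l + u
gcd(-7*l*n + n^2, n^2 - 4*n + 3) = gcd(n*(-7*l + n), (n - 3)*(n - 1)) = 1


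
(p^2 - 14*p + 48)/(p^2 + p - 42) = (p - 8)/(p + 7)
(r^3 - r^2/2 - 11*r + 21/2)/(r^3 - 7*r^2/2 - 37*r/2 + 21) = (r - 3)/(r - 6)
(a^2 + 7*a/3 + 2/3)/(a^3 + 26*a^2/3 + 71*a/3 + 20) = (3*a^2 + 7*a + 2)/(3*a^3 + 26*a^2 + 71*a + 60)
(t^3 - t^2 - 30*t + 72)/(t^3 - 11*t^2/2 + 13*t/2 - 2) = 2*(t^2 + 3*t - 18)/(2*t^2 - 3*t + 1)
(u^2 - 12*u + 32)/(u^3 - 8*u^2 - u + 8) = (u - 4)/(u^2 - 1)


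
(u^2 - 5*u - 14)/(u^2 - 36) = (u^2 - 5*u - 14)/(u^2 - 36)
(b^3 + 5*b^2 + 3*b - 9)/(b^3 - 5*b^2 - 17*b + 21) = (b + 3)/(b - 7)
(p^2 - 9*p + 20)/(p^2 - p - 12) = (p - 5)/(p + 3)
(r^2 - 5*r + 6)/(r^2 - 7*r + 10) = (r - 3)/(r - 5)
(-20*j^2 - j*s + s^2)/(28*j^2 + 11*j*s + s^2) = (-5*j + s)/(7*j + s)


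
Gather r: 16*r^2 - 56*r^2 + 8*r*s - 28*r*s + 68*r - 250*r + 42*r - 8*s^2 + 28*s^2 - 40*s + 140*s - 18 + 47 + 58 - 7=-40*r^2 + r*(-20*s - 140) + 20*s^2 + 100*s + 80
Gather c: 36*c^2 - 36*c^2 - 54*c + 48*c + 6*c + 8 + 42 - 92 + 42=0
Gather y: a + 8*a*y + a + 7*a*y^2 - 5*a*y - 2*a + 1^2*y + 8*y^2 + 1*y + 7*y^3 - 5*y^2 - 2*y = 3*a*y + 7*y^3 + y^2*(7*a + 3)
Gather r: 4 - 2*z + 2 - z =6 - 3*z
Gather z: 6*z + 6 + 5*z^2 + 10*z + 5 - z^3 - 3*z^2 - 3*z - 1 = -z^3 + 2*z^2 + 13*z + 10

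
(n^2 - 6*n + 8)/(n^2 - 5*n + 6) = (n - 4)/(n - 3)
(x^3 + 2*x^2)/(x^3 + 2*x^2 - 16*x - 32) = x^2/(x^2 - 16)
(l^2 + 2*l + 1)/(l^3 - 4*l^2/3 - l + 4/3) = 3*(l + 1)/(3*l^2 - 7*l + 4)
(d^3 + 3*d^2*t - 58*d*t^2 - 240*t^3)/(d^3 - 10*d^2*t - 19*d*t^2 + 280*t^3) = (-d - 6*t)/(-d + 7*t)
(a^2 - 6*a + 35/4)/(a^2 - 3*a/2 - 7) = (a - 5/2)/(a + 2)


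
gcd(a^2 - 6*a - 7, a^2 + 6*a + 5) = a + 1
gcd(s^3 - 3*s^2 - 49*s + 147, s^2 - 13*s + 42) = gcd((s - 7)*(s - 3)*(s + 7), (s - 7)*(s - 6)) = s - 7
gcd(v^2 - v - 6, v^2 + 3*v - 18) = v - 3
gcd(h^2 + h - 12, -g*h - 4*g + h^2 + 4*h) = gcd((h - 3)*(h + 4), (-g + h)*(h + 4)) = h + 4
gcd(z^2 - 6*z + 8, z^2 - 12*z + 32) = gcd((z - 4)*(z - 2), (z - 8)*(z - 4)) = z - 4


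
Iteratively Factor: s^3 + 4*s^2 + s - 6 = (s + 3)*(s^2 + s - 2) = (s - 1)*(s + 3)*(s + 2)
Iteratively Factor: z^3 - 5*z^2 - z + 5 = (z + 1)*(z^2 - 6*z + 5) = (z - 1)*(z + 1)*(z - 5)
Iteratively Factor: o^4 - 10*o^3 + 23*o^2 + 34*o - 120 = (o - 5)*(o^3 - 5*o^2 - 2*o + 24) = (o - 5)*(o - 3)*(o^2 - 2*o - 8) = (o - 5)*(o - 4)*(o - 3)*(o + 2)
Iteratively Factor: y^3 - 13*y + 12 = (y + 4)*(y^2 - 4*y + 3) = (y - 3)*(y + 4)*(y - 1)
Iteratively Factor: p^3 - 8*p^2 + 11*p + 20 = (p - 5)*(p^2 - 3*p - 4) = (p - 5)*(p + 1)*(p - 4)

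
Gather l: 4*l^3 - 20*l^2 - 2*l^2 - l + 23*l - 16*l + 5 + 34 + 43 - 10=4*l^3 - 22*l^2 + 6*l + 72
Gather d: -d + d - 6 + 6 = 0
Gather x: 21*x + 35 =21*x + 35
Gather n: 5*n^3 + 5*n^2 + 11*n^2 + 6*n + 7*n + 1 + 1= 5*n^3 + 16*n^2 + 13*n + 2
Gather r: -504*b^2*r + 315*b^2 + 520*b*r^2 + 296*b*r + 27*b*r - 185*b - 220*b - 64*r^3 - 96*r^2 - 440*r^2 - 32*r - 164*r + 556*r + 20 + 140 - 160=315*b^2 - 405*b - 64*r^3 + r^2*(520*b - 536) + r*(-504*b^2 + 323*b + 360)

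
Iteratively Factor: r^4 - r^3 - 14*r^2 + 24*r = (r + 4)*(r^3 - 5*r^2 + 6*r) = r*(r + 4)*(r^2 - 5*r + 6) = r*(r - 3)*(r + 4)*(r - 2)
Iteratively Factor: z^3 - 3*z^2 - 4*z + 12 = (z - 3)*(z^2 - 4) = (z - 3)*(z + 2)*(z - 2)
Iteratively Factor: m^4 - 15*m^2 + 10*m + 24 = (m - 3)*(m^3 + 3*m^2 - 6*m - 8) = (m - 3)*(m + 4)*(m^2 - m - 2) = (m - 3)*(m + 1)*(m + 4)*(m - 2)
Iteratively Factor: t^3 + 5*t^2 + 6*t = (t + 2)*(t^2 + 3*t) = (t + 2)*(t + 3)*(t)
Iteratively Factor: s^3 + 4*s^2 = (s + 4)*(s^2) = s*(s + 4)*(s)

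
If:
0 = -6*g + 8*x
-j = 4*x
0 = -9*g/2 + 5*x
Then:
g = 0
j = 0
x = 0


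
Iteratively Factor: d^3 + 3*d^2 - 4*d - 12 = (d + 3)*(d^2 - 4) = (d - 2)*(d + 3)*(d + 2)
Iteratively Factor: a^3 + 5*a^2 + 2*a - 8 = (a - 1)*(a^2 + 6*a + 8) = (a - 1)*(a + 4)*(a + 2)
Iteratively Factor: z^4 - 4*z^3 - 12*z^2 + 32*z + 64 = (z - 4)*(z^3 - 12*z - 16) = (z - 4)^2*(z^2 + 4*z + 4) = (z - 4)^2*(z + 2)*(z + 2)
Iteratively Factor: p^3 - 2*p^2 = (p)*(p^2 - 2*p) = p^2*(p - 2)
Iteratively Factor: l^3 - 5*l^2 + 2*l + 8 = (l - 4)*(l^2 - l - 2) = (l - 4)*(l - 2)*(l + 1)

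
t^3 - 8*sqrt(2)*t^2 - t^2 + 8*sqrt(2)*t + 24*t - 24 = (t - 1)*(t - 6*sqrt(2))*(t - 2*sqrt(2))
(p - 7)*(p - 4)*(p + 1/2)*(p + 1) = p^4 - 19*p^3/2 + 12*p^2 + 73*p/2 + 14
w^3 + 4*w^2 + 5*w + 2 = (w + 1)^2*(w + 2)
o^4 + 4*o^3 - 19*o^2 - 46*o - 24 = (o - 4)*(o + 1)^2*(o + 6)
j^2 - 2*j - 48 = (j - 8)*(j + 6)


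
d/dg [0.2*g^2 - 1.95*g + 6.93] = 0.4*g - 1.95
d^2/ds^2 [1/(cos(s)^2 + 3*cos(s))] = (-(1 - cos(2*s))^2 + 45*cos(s)/4 - 11*cos(2*s)/2 - 9*cos(3*s)/4 + 33/2)/((cos(s) + 3)^3*cos(s)^3)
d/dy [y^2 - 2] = 2*y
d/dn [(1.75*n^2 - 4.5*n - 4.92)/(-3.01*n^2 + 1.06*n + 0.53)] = (-11.69*n^2 - 27.7634*n + 2.8302)/(9.0601*n^4 - 6.3812*n^3 - 2.067*n^2 + 1.1236*n + 0.2809)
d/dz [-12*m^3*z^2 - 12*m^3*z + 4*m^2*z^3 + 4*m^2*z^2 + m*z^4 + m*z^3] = m*(-24*m^2*z - 12*m^2 + 12*m*z^2 + 8*m*z + 4*z^3 + 3*z^2)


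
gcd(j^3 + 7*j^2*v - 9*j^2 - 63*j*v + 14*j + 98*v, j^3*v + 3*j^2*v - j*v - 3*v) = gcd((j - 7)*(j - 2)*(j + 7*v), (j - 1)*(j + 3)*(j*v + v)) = 1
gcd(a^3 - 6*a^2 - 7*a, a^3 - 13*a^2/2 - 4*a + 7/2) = a^2 - 6*a - 7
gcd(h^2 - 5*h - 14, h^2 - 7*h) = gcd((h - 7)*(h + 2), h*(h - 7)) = h - 7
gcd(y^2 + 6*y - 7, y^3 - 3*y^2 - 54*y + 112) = y + 7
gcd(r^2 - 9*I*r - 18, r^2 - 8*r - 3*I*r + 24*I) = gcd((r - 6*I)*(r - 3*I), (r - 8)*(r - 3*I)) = r - 3*I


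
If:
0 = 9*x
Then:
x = 0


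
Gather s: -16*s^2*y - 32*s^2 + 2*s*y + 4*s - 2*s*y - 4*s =s^2*(-16*y - 32)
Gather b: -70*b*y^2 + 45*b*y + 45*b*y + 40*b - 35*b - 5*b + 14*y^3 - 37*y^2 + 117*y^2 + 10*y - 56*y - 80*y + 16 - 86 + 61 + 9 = b*(-70*y^2 + 90*y) + 14*y^3 + 80*y^2 - 126*y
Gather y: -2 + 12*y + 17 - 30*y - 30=-18*y - 15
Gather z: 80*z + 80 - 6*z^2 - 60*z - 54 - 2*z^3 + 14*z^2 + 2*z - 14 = -2*z^3 + 8*z^2 + 22*z + 12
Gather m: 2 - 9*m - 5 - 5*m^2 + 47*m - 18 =-5*m^2 + 38*m - 21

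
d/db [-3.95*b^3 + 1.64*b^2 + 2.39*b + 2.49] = -11.85*b^2 + 3.28*b + 2.39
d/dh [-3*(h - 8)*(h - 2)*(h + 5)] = -9*h^2 + 30*h + 102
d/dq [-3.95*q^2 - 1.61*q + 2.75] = -7.9*q - 1.61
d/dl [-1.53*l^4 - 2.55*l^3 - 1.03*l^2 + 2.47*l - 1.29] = -6.12*l^3 - 7.65*l^2 - 2.06*l + 2.47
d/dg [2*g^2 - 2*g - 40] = 4*g - 2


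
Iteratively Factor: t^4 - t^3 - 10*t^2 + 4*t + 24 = (t - 2)*(t^3 + t^2 - 8*t - 12) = (t - 2)*(t + 2)*(t^2 - t - 6) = (t - 3)*(t - 2)*(t + 2)*(t + 2)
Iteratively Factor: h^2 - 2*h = (h)*(h - 2)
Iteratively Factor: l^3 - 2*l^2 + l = (l)*(l^2 - 2*l + 1) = l*(l - 1)*(l - 1)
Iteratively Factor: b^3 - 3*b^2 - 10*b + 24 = (b - 4)*(b^2 + b - 6) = (b - 4)*(b + 3)*(b - 2)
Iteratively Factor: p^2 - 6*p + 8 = (p - 4)*(p - 2)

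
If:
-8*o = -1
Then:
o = 1/8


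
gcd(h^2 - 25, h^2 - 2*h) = 1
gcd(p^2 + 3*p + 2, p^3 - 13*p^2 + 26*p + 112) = p + 2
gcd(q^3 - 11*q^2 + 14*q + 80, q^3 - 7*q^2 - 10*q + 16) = q^2 - 6*q - 16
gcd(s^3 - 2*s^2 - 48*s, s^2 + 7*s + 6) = s + 6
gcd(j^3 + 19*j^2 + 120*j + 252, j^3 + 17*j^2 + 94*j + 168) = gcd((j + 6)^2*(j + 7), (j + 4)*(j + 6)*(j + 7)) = j^2 + 13*j + 42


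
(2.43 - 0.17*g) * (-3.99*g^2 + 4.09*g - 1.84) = 0.6783*g^3 - 10.391*g^2 + 10.2515*g - 4.4712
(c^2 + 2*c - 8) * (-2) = -2*c^2 - 4*c + 16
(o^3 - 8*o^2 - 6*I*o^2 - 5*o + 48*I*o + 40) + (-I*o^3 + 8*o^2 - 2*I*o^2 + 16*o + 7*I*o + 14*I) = o^3 - I*o^3 - 8*I*o^2 + 11*o + 55*I*o + 40 + 14*I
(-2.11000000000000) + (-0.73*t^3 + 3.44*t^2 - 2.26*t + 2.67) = -0.73*t^3 + 3.44*t^2 - 2.26*t + 0.56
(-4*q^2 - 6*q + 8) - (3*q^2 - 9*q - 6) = -7*q^2 + 3*q + 14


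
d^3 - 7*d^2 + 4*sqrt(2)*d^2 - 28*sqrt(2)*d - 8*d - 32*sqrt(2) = (d - 8)*(d + 1)*(d + 4*sqrt(2))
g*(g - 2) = g^2 - 2*g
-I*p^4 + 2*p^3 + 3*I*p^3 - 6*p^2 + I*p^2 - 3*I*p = p*(p - 3)*(p + I)*(-I*p + 1)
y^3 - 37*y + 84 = (y - 4)*(y - 3)*(y + 7)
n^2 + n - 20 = (n - 4)*(n + 5)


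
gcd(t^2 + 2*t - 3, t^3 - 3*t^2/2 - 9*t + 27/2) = t + 3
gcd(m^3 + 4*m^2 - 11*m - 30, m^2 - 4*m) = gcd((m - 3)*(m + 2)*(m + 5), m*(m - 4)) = 1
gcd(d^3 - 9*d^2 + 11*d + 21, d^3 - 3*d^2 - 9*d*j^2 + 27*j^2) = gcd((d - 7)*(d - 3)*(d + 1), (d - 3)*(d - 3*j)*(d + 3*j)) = d - 3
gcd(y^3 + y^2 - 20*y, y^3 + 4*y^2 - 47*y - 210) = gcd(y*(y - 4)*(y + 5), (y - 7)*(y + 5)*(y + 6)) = y + 5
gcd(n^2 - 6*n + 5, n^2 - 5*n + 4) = n - 1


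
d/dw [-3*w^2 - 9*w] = -6*w - 9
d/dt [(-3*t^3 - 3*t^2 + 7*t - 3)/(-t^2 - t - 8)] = (3*t^4 + 6*t^3 + 82*t^2 + 42*t - 59)/(t^4 + 2*t^3 + 17*t^2 + 16*t + 64)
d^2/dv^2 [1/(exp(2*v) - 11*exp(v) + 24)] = ((11 - 4*exp(v))*(exp(2*v) - 11*exp(v) + 24) + 2*(2*exp(v) - 11)^2*exp(v))*exp(v)/(exp(2*v) - 11*exp(v) + 24)^3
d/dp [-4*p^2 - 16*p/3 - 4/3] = -8*p - 16/3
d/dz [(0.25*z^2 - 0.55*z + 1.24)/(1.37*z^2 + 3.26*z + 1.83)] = (1.5685*z^2 - 2.4826*z - 5.0489)/(1.8769*z^4 + 8.9324*z^3 + 15.6418*z^2 + 11.9316*z + 3.3489)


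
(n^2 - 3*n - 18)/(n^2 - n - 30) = (n + 3)/(n + 5)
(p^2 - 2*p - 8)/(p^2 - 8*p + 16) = (p + 2)/(p - 4)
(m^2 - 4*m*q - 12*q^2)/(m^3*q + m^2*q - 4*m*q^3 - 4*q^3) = (-m + 6*q)/(q*(-m^2 + 2*m*q - m + 2*q))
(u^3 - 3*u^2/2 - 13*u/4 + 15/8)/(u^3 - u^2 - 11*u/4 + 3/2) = (u - 5/2)/(u - 2)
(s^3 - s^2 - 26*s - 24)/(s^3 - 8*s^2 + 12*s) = (s^2 + 5*s + 4)/(s*(s - 2))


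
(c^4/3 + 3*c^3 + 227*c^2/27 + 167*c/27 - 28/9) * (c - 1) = c^5/3 + 8*c^4/3 + 146*c^3/27 - 20*c^2/9 - 251*c/27 + 28/9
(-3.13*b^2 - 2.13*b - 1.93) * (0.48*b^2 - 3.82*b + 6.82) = -1.5024*b^4 + 10.9342*b^3 - 14.1364*b^2 - 7.154*b - 13.1626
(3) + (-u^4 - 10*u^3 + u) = -u^4 - 10*u^3 + u + 3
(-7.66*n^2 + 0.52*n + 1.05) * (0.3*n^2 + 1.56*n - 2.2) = -2.298*n^4 - 11.7936*n^3 + 17.9782*n^2 + 0.494*n - 2.31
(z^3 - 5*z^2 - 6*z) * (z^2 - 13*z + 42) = z^5 - 18*z^4 + 101*z^3 - 132*z^2 - 252*z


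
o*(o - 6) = o^2 - 6*o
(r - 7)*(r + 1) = r^2 - 6*r - 7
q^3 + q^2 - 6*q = q*(q - 2)*(q + 3)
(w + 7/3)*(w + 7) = w^2 + 28*w/3 + 49/3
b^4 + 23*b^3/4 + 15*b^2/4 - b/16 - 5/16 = (b - 1/4)*(b + 1/2)^2*(b + 5)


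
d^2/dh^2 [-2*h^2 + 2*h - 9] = -4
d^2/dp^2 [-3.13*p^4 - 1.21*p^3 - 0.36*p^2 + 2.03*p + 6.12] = -37.56*p^2 - 7.26*p - 0.72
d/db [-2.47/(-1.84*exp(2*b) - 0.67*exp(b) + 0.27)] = (-9.0896*exp(b) - 1.6549)*exp(b)/(1.84*exp(2*b) + 0.67*exp(b) - 0.27)^2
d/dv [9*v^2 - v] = 18*v - 1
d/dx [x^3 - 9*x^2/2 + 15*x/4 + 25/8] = 3*x^2 - 9*x + 15/4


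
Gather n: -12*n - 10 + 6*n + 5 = -6*n - 5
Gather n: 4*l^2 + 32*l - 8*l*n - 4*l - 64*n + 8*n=4*l^2 + 28*l + n*(-8*l - 56)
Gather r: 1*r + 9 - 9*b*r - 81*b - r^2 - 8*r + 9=-81*b - r^2 + r*(-9*b - 7) + 18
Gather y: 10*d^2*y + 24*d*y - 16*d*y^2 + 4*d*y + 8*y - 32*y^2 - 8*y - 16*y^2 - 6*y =y^2*(-16*d - 48) + y*(10*d^2 + 28*d - 6)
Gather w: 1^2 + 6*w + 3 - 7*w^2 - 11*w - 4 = -7*w^2 - 5*w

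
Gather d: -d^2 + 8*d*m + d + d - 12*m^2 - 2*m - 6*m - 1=-d^2 + d*(8*m + 2) - 12*m^2 - 8*m - 1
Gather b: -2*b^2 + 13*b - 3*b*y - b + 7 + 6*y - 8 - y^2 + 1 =-2*b^2 + b*(12 - 3*y) - y^2 + 6*y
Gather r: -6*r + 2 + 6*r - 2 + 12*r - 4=12*r - 4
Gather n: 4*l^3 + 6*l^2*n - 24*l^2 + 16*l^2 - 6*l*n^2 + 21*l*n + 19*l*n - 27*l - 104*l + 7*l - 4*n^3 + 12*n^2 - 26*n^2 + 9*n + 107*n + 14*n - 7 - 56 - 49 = 4*l^3 - 8*l^2 - 124*l - 4*n^3 + n^2*(-6*l - 14) + n*(6*l^2 + 40*l + 130) - 112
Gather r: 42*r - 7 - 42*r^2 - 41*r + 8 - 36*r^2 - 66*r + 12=-78*r^2 - 65*r + 13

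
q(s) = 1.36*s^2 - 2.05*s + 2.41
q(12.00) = 173.65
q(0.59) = 1.67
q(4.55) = 21.24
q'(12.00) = 30.59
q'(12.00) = 30.59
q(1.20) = 1.91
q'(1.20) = 1.21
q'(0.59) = -0.45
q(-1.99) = 11.88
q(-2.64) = 17.30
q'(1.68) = 2.52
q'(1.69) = 2.55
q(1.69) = 2.83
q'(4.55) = 10.33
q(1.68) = 2.80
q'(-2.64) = -9.23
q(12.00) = 173.65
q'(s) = 2.72*s - 2.05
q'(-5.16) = -16.09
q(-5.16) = 49.20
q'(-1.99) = -7.46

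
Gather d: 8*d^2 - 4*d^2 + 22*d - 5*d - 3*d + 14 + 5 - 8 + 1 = 4*d^2 + 14*d + 12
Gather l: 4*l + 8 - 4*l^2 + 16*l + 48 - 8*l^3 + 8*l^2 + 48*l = -8*l^3 + 4*l^2 + 68*l + 56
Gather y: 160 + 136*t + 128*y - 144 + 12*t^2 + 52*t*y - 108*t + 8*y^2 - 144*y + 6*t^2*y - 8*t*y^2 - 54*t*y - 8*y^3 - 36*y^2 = 12*t^2 + 28*t - 8*y^3 + y^2*(-8*t - 28) + y*(6*t^2 - 2*t - 16) + 16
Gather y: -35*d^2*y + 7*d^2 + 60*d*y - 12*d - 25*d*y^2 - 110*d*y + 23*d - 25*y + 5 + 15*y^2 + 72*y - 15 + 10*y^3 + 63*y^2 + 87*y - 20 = 7*d^2 + 11*d + 10*y^3 + y^2*(78 - 25*d) + y*(-35*d^2 - 50*d + 134) - 30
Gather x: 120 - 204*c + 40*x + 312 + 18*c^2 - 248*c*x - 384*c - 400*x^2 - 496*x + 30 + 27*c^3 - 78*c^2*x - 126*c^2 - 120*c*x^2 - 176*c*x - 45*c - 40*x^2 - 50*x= 27*c^3 - 108*c^2 - 633*c + x^2*(-120*c - 440) + x*(-78*c^2 - 424*c - 506) + 462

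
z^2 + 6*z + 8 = (z + 2)*(z + 4)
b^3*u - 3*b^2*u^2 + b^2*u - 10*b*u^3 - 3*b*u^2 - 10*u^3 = (b - 5*u)*(b + 2*u)*(b*u + u)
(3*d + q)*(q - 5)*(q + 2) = 3*d*q^2 - 9*d*q - 30*d + q^3 - 3*q^2 - 10*q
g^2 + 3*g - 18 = (g - 3)*(g + 6)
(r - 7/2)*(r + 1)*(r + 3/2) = r^3 - r^2 - 29*r/4 - 21/4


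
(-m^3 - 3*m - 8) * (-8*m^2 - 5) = 8*m^5 + 29*m^3 + 64*m^2 + 15*m + 40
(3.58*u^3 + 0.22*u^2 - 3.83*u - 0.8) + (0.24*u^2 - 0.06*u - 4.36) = 3.58*u^3 + 0.46*u^2 - 3.89*u - 5.16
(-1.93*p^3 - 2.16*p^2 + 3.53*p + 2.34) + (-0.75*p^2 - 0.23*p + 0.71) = -1.93*p^3 - 2.91*p^2 + 3.3*p + 3.05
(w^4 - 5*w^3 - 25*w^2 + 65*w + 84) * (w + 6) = w^5 + w^4 - 55*w^3 - 85*w^2 + 474*w + 504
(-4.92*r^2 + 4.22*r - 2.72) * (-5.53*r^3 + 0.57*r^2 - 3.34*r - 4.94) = 27.2076*r^5 - 26.141*r^4 + 33.8798*r^3 + 8.6596*r^2 - 11.762*r + 13.4368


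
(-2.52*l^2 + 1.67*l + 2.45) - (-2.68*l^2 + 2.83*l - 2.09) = 0.16*l^2 - 1.16*l + 4.54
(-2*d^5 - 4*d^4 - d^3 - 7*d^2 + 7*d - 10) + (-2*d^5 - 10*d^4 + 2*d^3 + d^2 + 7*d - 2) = -4*d^5 - 14*d^4 + d^3 - 6*d^2 + 14*d - 12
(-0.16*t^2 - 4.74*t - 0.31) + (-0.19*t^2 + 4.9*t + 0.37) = -0.35*t^2 + 0.16*t + 0.06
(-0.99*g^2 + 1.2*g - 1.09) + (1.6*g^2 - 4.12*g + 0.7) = 0.61*g^2 - 2.92*g - 0.39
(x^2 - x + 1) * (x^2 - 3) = x^4 - x^3 - 2*x^2 + 3*x - 3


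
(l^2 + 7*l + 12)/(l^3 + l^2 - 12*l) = (l + 3)/(l*(l - 3))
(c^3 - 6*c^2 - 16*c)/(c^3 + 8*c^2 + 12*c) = (c - 8)/(c + 6)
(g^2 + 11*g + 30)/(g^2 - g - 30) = (g + 6)/(g - 6)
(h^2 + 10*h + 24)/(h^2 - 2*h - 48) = (h + 4)/(h - 8)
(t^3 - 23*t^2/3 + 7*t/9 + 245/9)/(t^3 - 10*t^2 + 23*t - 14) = (9*t^2 - 6*t - 35)/(9*(t^2 - 3*t + 2))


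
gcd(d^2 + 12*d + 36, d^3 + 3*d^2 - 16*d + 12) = d + 6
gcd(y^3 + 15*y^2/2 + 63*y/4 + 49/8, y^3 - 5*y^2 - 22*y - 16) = 1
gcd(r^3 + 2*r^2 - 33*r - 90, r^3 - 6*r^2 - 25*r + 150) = r^2 - r - 30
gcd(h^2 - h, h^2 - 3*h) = h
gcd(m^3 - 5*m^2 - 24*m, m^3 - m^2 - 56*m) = m^2 - 8*m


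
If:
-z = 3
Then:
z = -3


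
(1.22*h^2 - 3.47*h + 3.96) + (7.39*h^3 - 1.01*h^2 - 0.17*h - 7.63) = 7.39*h^3 + 0.21*h^2 - 3.64*h - 3.67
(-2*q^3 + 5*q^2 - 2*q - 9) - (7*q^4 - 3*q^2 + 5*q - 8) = -7*q^4 - 2*q^3 + 8*q^2 - 7*q - 1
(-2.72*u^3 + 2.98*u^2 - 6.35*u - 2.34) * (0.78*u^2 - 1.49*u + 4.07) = -2.1216*u^5 + 6.3772*u^4 - 20.4636*u^3 + 19.7649*u^2 - 22.3579*u - 9.5238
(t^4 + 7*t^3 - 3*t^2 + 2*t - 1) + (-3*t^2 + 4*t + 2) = t^4 + 7*t^3 - 6*t^2 + 6*t + 1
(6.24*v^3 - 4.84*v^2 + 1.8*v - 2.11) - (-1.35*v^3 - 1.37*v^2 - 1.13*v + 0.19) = 7.59*v^3 - 3.47*v^2 + 2.93*v - 2.3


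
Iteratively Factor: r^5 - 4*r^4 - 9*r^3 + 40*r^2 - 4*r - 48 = (r + 3)*(r^4 - 7*r^3 + 12*r^2 + 4*r - 16) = (r - 2)*(r + 3)*(r^3 - 5*r^2 + 2*r + 8) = (r - 4)*(r - 2)*(r + 3)*(r^2 - r - 2) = (r - 4)*(r - 2)*(r + 1)*(r + 3)*(r - 2)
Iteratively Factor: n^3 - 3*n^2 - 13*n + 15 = (n - 5)*(n^2 + 2*n - 3) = (n - 5)*(n + 3)*(n - 1)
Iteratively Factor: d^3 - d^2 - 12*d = (d + 3)*(d^2 - 4*d) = (d - 4)*(d + 3)*(d)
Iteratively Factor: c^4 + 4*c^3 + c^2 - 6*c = (c)*(c^3 + 4*c^2 + c - 6) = c*(c + 2)*(c^2 + 2*c - 3) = c*(c + 2)*(c + 3)*(c - 1)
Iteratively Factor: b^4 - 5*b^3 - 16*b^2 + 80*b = (b)*(b^3 - 5*b^2 - 16*b + 80) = b*(b - 5)*(b^2 - 16) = b*(b - 5)*(b + 4)*(b - 4)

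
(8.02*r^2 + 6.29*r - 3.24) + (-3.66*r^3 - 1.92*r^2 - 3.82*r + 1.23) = -3.66*r^3 + 6.1*r^2 + 2.47*r - 2.01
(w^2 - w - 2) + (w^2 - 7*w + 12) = 2*w^2 - 8*w + 10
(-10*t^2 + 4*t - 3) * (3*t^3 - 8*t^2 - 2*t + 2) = -30*t^5 + 92*t^4 - 21*t^3 - 4*t^2 + 14*t - 6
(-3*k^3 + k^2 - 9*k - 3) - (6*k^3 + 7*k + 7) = -9*k^3 + k^2 - 16*k - 10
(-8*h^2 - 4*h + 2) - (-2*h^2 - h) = -6*h^2 - 3*h + 2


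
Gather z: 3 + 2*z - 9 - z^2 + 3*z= -z^2 + 5*z - 6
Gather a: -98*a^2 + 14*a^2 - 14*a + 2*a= -84*a^2 - 12*a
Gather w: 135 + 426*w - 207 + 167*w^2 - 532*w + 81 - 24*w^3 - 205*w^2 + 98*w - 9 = -24*w^3 - 38*w^2 - 8*w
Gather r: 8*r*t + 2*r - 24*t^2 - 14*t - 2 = r*(8*t + 2) - 24*t^2 - 14*t - 2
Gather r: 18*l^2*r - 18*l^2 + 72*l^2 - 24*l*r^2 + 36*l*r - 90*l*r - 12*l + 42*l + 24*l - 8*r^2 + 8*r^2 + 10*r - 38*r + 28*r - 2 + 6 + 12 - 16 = 54*l^2 - 24*l*r^2 + 54*l + r*(18*l^2 - 54*l)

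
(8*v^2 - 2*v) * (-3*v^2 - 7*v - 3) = -24*v^4 - 50*v^3 - 10*v^2 + 6*v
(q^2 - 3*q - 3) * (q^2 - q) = q^4 - 4*q^3 + 3*q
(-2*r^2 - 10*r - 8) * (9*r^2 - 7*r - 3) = -18*r^4 - 76*r^3 + 4*r^2 + 86*r + 24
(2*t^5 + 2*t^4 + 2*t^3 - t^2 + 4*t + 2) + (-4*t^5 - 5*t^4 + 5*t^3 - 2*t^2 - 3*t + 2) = -2*t^5 - 3*t^4 + 7*t^3 - 3*t^2 + t + 4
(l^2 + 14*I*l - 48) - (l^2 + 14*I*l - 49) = 1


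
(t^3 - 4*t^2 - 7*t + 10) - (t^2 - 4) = t^3 - 5*t^2 - 7*t + 14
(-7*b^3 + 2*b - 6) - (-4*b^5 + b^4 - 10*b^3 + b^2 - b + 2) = 4*b^5 - b^4 + 3*b^3 - b^2 + 3*b - 8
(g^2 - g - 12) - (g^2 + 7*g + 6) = -8*g - 18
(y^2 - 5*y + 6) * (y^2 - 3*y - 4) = y^4 - 8*y^3 + 17*y^2 + 2*y - 24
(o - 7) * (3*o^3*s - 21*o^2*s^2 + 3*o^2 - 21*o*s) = 3*o^4*s - 21*o^3*s^2 - 21*o^3*s + 3*o^3 + 147*o^2*s^2 - 21*o^2*s - 21*o^2 + 147*o*s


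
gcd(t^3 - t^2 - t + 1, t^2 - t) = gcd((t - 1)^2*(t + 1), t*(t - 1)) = t - 1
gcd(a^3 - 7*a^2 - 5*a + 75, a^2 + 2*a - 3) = a + 3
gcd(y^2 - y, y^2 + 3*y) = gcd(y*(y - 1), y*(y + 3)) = y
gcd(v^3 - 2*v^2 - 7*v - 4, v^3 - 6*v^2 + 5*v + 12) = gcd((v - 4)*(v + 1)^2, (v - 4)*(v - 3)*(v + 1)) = v^2 - 3*v - 4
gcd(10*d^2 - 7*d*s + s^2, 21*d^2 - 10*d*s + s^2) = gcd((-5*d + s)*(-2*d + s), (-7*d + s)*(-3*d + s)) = 1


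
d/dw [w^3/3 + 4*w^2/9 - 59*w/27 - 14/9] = w^2 + 8*w/9 - 59/27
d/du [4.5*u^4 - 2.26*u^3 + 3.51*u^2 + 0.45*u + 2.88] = 18.0*u^3 - 6.78*u^2 + 7.02*u + 0.45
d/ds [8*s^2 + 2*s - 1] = 16*s + 2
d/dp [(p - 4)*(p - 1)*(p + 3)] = 3*p^2 - 4*p - 11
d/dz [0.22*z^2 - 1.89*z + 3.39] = 0.44*z - 1.89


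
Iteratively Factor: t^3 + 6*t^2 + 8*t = (t)*(t^2 + 6*t + 8) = t*(t + 2)*(t + 4)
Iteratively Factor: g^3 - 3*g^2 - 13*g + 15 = (g - 1)*(g^2 - 2*g - 15) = (g - 1)*(g + 3)*(g - 5)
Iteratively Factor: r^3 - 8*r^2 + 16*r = (r - 4)*(r^2 - 4*r) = r*(r - 4)*(r - 4)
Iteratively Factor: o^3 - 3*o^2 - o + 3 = (o - 3)*(o^2 - 1) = (o - 3)*(o + 1)*(o - 1)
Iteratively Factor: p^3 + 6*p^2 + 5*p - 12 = (p + 4)*(p^2 + 2*p - 3) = (p + 3)*(p + 4)*(p - 1)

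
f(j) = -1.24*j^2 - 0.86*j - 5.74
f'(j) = -2.48*j - 0.86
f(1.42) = -9.46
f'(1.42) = -4.38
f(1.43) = -9.51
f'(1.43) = -4.41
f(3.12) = -20.49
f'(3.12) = -8.60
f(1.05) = -8.01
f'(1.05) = -3.46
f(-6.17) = -47.64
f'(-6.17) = 14.44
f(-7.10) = -62.14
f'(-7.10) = 16.75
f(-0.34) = -5.59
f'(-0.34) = -0.02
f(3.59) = -24.81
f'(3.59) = -9.76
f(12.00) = -194.62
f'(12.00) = -30.62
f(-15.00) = -271.84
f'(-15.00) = 36.34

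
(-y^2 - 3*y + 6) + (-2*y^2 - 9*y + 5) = -3*y^2 - 12*y + 11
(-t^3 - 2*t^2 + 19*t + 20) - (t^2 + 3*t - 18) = -t^3 - 3*t^2 + 16*t + 38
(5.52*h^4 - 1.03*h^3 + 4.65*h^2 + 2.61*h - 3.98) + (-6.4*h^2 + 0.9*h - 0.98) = 5.52*h^4 - 1.03*h^3 - 1.75*h^2 + 3.51*h - 4.96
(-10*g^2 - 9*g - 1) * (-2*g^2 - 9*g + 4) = 20*g^4 + 108*g^3 + 43*g^2 - 27*g - 4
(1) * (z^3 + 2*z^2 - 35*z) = z^3 + 2*z^2 - 35*z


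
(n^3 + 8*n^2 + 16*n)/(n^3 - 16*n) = (n + 4)/(n - 4)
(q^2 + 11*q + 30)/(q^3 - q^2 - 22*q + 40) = (q + 6)/(q^2 - 6*q + 8)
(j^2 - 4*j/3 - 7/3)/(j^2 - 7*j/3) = (j + 1)/j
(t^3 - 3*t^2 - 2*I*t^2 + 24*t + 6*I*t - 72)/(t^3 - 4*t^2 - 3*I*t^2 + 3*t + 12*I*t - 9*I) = (t^2 - 2*I*t + 24)/(t^2 - t*(1 + 3*I) + 3*I)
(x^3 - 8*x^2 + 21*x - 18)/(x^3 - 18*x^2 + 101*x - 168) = (x^2 - 5*x + 6)/(x^2 - 15*x + 56)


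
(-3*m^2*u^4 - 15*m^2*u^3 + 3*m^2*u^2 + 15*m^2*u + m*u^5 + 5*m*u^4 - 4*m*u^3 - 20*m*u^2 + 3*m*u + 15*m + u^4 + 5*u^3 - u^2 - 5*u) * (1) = -3*m^2*u^4 - 15*m^2*u^3 + 3*m^2*u^2 + 15*m^2*u + m*u^5 + 5*m*u^4 - 4*m*u^3 - 20*m*u^2 + 3*m*u + 15*m + u^4 + 5*u^3 - u^2 - 5*u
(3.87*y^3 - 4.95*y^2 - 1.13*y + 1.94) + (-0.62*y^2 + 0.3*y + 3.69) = 3.87*y^3 - 5.57*y^2 - 0.83*y + 5.63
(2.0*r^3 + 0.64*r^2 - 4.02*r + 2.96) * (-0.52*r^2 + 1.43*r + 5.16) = -1.04*r^5 + 2.5272*r^4 + 13.3256*r^3 - 3.9854*r^2 - 16.5104*r + 15.2736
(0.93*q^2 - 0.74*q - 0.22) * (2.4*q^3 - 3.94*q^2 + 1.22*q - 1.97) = 2.232*q^5 - 5.4402*q^4 + 3.5222*q^3 - 1.8681*q^2 + 1.1894*q + 0.4334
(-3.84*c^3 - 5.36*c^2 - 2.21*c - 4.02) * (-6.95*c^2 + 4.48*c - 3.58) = 26.688*c^5 + 20.0488*c^4 + 5.0939*c^3 + 37.227*c^2 - 10.0978*c + 14.3916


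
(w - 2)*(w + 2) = w^2 - 4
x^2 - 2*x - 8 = (x - 4)*(x + 2)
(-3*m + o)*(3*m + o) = -9*m^2 + o^2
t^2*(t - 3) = t^3 - 3*t^2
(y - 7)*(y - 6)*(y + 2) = y^3 - 11*y^2 + 16*y + 84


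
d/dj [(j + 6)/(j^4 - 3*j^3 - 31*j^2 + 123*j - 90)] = (-3*j^2 + 18*j - 23)/(j^6 - 18*j^5 + 127*j^4 - 444*j^3 + 799*j^2 - 690*j + 225)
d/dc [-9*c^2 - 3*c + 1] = -18*c - 3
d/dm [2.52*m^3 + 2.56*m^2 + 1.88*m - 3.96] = 7.56*m^2 + 5.12*m + 1.88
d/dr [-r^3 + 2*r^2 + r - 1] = -3*r^2 + 4*r + 1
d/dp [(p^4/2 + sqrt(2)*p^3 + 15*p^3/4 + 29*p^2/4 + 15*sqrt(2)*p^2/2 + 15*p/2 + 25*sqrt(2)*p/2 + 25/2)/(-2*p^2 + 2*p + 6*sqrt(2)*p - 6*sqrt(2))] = (-4*p^5 - 9*p^4 + 14*sqrt(2)*p^4 + 78*p^3 + 74*sqrt(2)*p^3 + 32*sqrt(2)*p^2 + 167*p^2 - 260*p - 174*sqrt(2)*p - 350 - 240*sqrt(2))/(8*(p^4 - 6*sqrt(2)*p^3 - 2*p^3 + 12*sqrt(2)*p^2 + 19*p^2 - 36*p - 6*sqrt(2)*p + 18))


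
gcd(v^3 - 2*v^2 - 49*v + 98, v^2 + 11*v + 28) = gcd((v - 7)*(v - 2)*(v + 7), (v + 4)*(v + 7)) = v + 7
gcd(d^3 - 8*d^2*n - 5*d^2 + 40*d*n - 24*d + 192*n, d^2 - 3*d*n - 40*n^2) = d - 8*n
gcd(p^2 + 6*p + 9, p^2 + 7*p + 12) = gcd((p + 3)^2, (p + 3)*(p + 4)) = p + 3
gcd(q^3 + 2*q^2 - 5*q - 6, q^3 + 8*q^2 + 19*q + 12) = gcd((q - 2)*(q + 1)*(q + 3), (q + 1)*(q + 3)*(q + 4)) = q^2 + 4*q + 3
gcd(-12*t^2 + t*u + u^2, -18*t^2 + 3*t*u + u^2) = 3*t - u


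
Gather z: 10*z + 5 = 10*z + 5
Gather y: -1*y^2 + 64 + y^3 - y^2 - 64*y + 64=y^3 - 2*y^2 - 64*y + 128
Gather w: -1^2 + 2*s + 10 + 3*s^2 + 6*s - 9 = 3*s^2 + 8*s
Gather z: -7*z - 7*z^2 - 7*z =-7*z^2 - 14*z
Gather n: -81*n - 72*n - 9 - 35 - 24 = -153*n - 68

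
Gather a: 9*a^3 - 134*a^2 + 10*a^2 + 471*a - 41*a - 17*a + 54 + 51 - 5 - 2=9*a^3 - 124*a^2 + 413*a + 98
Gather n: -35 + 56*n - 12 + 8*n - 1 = 64*n - 48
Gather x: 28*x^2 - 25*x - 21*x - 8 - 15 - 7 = 28*x^2 - 46*x - 30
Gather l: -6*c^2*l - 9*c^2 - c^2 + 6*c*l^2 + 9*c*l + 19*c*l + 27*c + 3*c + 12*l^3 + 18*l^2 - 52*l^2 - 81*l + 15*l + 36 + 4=-10*c^2 + 30*c + 12*l^3 + l^2*(6*c - 34) + l*(-6*c^2 + 28*c - 66) + 40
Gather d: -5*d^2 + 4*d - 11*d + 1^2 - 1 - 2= -5*d^2 - 7*d - 2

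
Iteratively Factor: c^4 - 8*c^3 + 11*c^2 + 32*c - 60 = (c - 2)*(c^3 - 6*c^2 - c + 30) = (c - 5)*(c - 2)*(c^2 - c - 6) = (c - 5)*(c - 2)*(c + 2)*(c - 3)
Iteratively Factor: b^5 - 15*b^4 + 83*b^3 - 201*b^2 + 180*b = (b - 5)*(b^4 - 10*b^3 + 33*b^2 - 36*b) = b*(b - 5)*(b^3 - 10*b^2 + 33*b - 36) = b*(b - 5)*(b - 3)*(b^2 - 7*b + 12) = b*(b - 5)*(b - 4)*(b - 3)*(b - 3)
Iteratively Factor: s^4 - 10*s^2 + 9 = (s + 3)*(s^3 - 3*s^2 - s + 3) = (s + 1)*(s + 3)*(s^2 - 4*s + 3) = (s - 1)*(s + 1)*(s + 3)*(s - 3)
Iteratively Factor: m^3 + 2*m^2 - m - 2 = (m + 1)*(m^2 + m - 2) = (m + 1)*(m + 2)*(m - 1)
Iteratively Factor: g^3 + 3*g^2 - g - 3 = (g + 1)*(g^2 + 2*g - 3) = (g + 1)*(g + 3)*(g - 1)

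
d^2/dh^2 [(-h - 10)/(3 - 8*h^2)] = 16*(32*h^2*(h + 10) - (3*h + 10)*(8*h^2 - 3))/(8*h^2 - 3)^3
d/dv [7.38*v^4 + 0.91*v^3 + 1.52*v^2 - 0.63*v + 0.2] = 29.52*v^3 + 2.73*v^2 + 3.04*v - 0.63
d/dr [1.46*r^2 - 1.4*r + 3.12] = 2.92*r - 1.4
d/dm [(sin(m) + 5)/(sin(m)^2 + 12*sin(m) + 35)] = -cos(m)/(sin(m) + 7)^2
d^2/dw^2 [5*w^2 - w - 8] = 10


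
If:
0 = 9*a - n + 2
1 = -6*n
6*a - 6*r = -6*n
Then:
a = -13/54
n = -1/6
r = -11/27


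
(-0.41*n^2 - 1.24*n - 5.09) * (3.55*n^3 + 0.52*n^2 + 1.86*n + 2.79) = -1.4555*n^5 - 4.6152*n^4 - 19.4769*n^3 - 6.0971*n^2 - 12.927*n - 14.2011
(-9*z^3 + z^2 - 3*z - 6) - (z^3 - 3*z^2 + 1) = -10*z^3 + 4*z^2 - 3*z - 7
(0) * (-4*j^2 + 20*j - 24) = 0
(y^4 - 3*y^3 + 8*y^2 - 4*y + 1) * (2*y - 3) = 2*y^5 - 9*y^4 + 25*y^3 - 32*y^2 + 14*y - 3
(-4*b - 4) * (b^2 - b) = -4*b^3 + 4*b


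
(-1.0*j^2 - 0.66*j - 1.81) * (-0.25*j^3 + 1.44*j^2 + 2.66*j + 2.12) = 0.25*j^5 - 1.275*j^4 - 3.1579*j^3 - 6.482*j^2 - 6.2138*j - 3.8372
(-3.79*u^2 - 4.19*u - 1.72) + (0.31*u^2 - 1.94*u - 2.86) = -3.48*u^2 - 6.13*u - 4.58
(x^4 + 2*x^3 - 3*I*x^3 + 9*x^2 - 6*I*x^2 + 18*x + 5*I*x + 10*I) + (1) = x^4 + 2*x^3 - 3*I*x^3 + 9*x^2 - 6*I*x^2 + 18*x + 5*I*x + 1 + 10*I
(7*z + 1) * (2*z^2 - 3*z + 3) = 14*z^3 - 19*z^2 + 18*z + 3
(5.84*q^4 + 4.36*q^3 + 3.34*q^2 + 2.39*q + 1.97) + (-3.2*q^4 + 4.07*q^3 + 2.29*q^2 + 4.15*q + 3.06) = 2.64*q^4 + 8.43*q^3 + 5.63*q^2 + 6.54*q + 5.03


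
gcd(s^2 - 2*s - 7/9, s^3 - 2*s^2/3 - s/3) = s + 1/3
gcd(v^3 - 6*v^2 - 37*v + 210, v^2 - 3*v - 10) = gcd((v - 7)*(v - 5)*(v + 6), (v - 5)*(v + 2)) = v - 5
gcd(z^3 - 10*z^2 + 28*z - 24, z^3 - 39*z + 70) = z - 2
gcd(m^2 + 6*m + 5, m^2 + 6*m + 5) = m^2 + 6*m + 5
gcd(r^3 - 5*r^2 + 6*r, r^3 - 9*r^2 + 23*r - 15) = r - 3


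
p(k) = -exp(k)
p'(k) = -exp(k)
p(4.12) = -61.56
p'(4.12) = -61.56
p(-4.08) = -0.02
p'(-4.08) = -0.02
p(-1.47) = -0.23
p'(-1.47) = -0.23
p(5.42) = -225.88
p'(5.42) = -225.88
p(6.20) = -492.75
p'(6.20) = -492.75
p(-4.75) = -0.01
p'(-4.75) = -0.01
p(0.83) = -2.29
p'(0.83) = -2.29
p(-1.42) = -0.24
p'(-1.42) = -0.24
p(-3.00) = -0.05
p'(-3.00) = -0.05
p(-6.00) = 0.00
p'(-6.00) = 0.00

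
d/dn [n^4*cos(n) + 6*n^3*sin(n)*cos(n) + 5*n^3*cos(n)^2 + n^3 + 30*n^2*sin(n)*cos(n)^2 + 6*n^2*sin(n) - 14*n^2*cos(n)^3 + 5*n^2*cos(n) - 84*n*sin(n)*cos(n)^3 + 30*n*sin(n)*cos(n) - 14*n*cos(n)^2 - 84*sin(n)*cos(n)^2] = -n^4*sin(n) - 5*n^3*sin(2*n) + 4*n^3*cos(n) + 6*n^3*cos(2*n) + 11*n^2*sin(n)/2 + 9*n^2*sin(2*n) + 21*n^2*sin(3*n)/2 + 27*n^2*cos(n)/2 + 15*n^2*cos(2*n)/2 + 45*n^2*cos(3*n)/2 + 21*n^2/2 + 27*n*sin(n) + 14*n*sin(2*n) + 15*n*sin(3*n) - 11*n*cos(n) - 84*n*cos(2*n)^2 - 12*n*cos(2*n) - 7*n*cos(3*n) + 42*n - 6*sin(2*n) - 21*sin(4*n)/2 - 21*cos(n) - 7*cos(2*n) - 63*cos(3*n) - 7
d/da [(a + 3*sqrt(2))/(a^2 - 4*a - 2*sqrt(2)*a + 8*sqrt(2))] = (a^2 - 4*a - 2*sqrt(2)*a + 2*(a + 3*sqrt(2))*(-a + sqrt(2) + 2) + 8*sqrt(2))/(a^2 - 4*a - 2*sqrt(2)*a + 8*sqrt(2))^2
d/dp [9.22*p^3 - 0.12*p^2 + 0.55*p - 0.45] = 27.66*p^2 - 0.24*p + 0.55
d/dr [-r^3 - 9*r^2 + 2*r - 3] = -3*r^2 - 18*r + 2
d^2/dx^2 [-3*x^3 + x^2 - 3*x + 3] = 2 - 18*x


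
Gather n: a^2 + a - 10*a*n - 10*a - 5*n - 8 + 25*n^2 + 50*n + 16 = a^2 - 9*a + 25*n^2 + n*(45 - 10*a) + 8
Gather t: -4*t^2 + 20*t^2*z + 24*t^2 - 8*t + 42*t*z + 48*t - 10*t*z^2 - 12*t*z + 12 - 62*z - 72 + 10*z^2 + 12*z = t^2*(20*z + 20) + t*(-10*z^2 + 30*z + 40) + 10*z^2 - 50*z - 60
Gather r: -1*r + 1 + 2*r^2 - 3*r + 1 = 2*r^2 - 4*r + 2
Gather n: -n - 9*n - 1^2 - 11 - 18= -10*n - 30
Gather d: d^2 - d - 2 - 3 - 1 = d^2 - d - 6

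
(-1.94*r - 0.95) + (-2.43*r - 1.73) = -4.37*r - 2.68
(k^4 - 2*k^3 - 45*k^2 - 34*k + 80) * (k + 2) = k^5 - 49*k^3 - 124*k^2 + 12*k + 160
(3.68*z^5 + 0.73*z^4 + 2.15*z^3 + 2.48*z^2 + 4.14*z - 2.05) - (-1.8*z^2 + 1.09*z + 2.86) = 3.68*z^5 + 0.73*z^4 + 2.15*z^3 + 4.28*z^2 + 3.05*z - 4.91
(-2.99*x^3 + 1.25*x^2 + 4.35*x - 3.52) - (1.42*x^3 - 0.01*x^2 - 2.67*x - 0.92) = -4.41*x^3 + 1.26*x^2 + 7.02*x - 2.6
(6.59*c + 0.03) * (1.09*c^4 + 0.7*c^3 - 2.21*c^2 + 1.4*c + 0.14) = 7.1831*c^5 + 4.6457*c^4 - 14.5429*c^3 + 9.1597*c^2 + 0.9646*c + 0.0042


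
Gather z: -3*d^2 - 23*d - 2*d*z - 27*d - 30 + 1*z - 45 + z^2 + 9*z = -3*d^2 - 50*d + z^2 + z*(10 - 2*d) - 75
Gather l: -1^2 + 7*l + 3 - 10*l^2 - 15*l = -10*l^2 - 8*l + 2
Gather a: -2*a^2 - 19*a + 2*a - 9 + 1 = -2*a^2 - 17*a - 8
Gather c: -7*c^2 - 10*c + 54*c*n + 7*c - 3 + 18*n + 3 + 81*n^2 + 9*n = -7*c^2 + c*(54*n - 3) + 81*n^2 + 27*n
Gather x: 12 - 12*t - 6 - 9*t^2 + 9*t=-9*t^2 - 3*t + 6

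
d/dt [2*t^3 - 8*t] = 6*t^2 - 8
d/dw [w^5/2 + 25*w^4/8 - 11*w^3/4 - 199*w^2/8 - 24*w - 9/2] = 5*w^4/2 + 25*w^3/2 - 33*w^2/4 - 199*w/4 - 24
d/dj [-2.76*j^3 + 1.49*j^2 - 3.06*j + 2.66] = -8.28*j^2 + 2.98*j - 3.06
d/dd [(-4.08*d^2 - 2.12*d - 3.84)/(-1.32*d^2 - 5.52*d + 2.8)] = (19.7232*d^2 - 32.9856*d - 27.1328)/(1.7424*d^4 + 14.5728*d^3 + 23.0784*d^2 - 30.912*d + 7.84)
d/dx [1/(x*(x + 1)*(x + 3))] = (-x*(x + 1) - x*(x + 3) - (x + 1)*(x + 3))/(x^2*(x + 1)^2*(x + 3)^2)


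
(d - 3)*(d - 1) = d^2 - 4*d + 3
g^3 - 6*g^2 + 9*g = g*(g - 3)^2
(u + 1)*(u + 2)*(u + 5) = u^3 + 8*u^2 + 17*u + 10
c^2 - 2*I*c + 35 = (c - 7*I)*(c + 5*I)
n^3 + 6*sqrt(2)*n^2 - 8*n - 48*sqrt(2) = (n - 2*sqrt(2))*(n + 2*sqrt(2))*(n + 6*sqrt(2))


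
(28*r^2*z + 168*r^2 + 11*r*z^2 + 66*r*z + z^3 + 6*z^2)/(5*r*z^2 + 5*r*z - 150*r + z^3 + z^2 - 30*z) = (28*r^2 + 11*r*z + z^2)/(5*r*z - 25*r + z^2 - 5*z)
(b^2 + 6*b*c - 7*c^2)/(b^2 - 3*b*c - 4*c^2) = (-b^2 - 6*b*c + 7*c^2)/(-b^2 + 3*b*c + 4*c^2)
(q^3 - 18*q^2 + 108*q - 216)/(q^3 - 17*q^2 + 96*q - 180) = (q - 6)/(q - 5)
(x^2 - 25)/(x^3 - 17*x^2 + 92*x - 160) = (x + 5)/(x^2 - 12*x + 32)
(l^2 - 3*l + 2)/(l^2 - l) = (l - 2)/l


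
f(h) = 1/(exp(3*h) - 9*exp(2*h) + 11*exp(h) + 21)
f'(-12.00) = 0.00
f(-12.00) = 0.05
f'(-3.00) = 0.00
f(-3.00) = 0.05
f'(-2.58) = -0.00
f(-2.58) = 0.05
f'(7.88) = -0.00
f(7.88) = 0.00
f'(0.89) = 0.47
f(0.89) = 0.11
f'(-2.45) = -0.00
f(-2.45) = 0.05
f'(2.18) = -0.07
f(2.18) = 0.01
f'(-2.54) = -0.00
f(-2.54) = 0.05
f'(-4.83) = -0.00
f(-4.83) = 0.05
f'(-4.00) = -0.00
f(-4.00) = 0.05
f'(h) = (-3*exp(3*h) + 18*exp(2*h) - 11*exp(h))/(exp(3*h) - 9*exp(2*h) + 11*exp(h) + 21)^2 = (-3*exp(2*h) + 18*exp(h) - 11)*exp(h)/(exp(3*h) - 9*exp(2*h) + 11*exp(h) + 21)^2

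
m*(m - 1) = m^2 - m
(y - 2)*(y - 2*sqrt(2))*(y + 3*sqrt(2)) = y^3 - 2*y^2 + sqrt(2)*y^2 - 12*y - 2*sqrt(2)*y + 24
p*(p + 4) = p^2 + 4*p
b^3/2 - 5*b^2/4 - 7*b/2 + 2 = (b/2 + 1)*(b - 4)*(b - 1/2)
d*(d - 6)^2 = d^3 - 12*d^2 + 36*d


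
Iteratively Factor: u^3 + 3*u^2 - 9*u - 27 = (u - 3)*(u^2 + 6*u + 9) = (u - 3)*(u + 3)*(u + 3)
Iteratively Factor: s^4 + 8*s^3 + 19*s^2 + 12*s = (s + 3)*(s^3 + 5*s^2 + 4*s) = s*(s + 3)*(s^2 + 5*s + 4) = s*(s + 3)*(s + 4)*(s + 1)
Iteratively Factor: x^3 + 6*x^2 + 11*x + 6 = (x + 1)*(x^2 + 5*x + 6) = (x + 1)*(x + 3)*(x + 2)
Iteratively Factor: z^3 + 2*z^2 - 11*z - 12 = (z - 3)*(z^2 + 5*z + 4) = (z - 3)*(z + 4)*(z + 1)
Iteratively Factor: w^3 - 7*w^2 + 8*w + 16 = (w - 4)*(w^2 - 3*w - 4) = (w - 4)^2*(w + 1)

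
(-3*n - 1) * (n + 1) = -3*n^2 - 4*n - 1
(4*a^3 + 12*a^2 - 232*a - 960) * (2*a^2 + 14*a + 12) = 8*a^5 + 80*a^4 - 248*a^3 - 5024*a^2 - 16224*a - 11520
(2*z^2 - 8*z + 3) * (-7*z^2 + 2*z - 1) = -14*z^4 + 60*z^3 - 39*z^2 + 14*z - 3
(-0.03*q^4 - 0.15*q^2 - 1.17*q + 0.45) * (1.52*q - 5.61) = -0.0456*q^5 + 0.1683*q^4 - 0.228*q^3 - 0.9369*q^2 + 7.2477*q - 2.5245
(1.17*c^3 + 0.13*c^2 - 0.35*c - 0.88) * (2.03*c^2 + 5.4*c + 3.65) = 2.3751*c^5 + 6.5819*c^4 + 4.262*c^3 - 3.2019*c^2 - 6.0295*c - 3.212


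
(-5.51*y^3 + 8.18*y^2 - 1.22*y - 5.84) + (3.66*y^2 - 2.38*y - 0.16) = -5.51*y^3 + 11.84*y^2 - 3.6*y - 6.0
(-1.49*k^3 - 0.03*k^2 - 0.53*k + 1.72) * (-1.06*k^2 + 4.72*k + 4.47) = 1.5794*k^5 - 7.001*k^4 - 6.2401*k^3 - 4.4589*k^2 + 5.7493*k + 7.6884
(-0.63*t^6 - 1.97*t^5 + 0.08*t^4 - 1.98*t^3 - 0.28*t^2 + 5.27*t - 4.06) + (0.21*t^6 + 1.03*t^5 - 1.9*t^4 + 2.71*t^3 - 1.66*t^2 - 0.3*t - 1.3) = -0.42*t^6 - 0.94*t^5 - 1.82*t^4 + 0.73*t^3 - 1.94*t^2 + 4.97*t - 5.36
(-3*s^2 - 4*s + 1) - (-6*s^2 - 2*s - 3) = 3*s^2 - 2*s + 4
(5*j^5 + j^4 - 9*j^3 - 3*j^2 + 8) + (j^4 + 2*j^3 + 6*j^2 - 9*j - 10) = 5*j^5 + 2*j^4 - 7*j^3 + 3*j^2 - 9*j - 2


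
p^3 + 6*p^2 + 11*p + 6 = (p + 1)*(p + 2)*(p + 3)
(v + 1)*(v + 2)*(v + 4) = v^3 + 7*v^2 + 14*v + 8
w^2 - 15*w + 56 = (w - 8)*(w - 7)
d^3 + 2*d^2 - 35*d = d*(d - 5)*(d + 7)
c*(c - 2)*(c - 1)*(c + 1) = c^4 - 2*c^3 - c^2 + 2*c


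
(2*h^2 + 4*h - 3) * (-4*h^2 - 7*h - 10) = -8*h^4 - 30*h^3 - 36*h^2 - 19*h + 30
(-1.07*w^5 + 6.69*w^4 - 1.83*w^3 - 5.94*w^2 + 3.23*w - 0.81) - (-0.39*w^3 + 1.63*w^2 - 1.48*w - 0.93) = -1.07*w^5 + 6.69*w^4 - 1.44*w^3 - 7.57*w^2 + 4.71*w + 0.12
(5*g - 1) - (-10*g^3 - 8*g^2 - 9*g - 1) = 10*g^3 + 8*g^2 + 14*g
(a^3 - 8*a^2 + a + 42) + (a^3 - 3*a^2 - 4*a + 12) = 2*a^3 - 11*a^2 - 3*a + 54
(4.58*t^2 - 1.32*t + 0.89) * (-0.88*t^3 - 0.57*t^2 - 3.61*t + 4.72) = -4.0304*t^5 - 1.449*t^4 - 16.5646*t^3 + 25.8755*t^2 - 9.4433*t + 4.2008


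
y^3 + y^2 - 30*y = y*(y - 5)*(y + 6)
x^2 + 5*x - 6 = (x - 1)*(x + 6)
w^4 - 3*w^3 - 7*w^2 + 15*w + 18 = (w - 3)^2*(w + 1)*(w + 2)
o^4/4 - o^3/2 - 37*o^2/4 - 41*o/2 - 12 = (o/2 + 1/2)*(o/2 + 1)*(o - 8)*(o + 3)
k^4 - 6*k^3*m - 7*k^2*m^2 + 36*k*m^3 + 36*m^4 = (k - 6*m)*(k - 3*m)*(k + m)*(k + 2*m)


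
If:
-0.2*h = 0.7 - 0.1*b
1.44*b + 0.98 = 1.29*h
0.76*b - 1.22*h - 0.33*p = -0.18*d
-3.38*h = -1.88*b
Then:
No Solution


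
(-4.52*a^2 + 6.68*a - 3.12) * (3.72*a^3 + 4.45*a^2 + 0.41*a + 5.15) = -16.8144*a^5 + 4.7356*a^4 + 16.2664*a^3 - 34.4232*a^2 + 33.1228*a - 16.068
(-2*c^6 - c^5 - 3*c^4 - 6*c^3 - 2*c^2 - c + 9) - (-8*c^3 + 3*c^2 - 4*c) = -2*c^6 - c^5 - 3*c^4 + 2*c^3 - 5*c^2 + 3*c + 9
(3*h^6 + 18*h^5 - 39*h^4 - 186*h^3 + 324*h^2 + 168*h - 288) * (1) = 3*h^6 + 18*h^5 - 39*h^4 - 186*h^3 + 324*h^2 + 168*h - 288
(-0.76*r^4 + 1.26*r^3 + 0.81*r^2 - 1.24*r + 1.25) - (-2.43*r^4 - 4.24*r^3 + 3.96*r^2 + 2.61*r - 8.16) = 1.67*r^4 + 5.5*r^3 - 3.15*r^2 - 3.85*r + 9.41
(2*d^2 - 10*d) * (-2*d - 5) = -4*d^3 + 10*d^2 + 50*d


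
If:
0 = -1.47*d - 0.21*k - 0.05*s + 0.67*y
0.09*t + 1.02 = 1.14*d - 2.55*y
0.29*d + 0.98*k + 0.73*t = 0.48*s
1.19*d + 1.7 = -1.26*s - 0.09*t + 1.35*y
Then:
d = 4.94638506355932*y + 1.97417902542373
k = -29.9933505473164*y - 12.8215515284504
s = -6.05164856991525*y - 4.1903469279661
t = 34.3208774717514*y + 13.6729343220339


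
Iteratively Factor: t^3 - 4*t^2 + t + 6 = (t - 3)*(t^2 - t - 2) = (t - 3)*(t + 1)*(t - 2)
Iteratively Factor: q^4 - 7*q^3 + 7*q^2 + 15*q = (q - 3)*(q^3 - 4*q^2 - 5*q) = (q - 3)*(q + 1)*(q^2 - 5*q) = (q - 5)*(q - 3)*(q + 1)*(q)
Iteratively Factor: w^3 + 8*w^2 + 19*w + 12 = (w + 3)*(w^2 + 5*w + 4) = (w + 1)*(w + 3)*(w + 4)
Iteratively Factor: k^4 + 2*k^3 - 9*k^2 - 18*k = (k + 3)*(k^3 - k^2 - 6*k) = (k + 2)*(k + 3)*(k^2 - 3*k) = (k - 3)*(k + 2)*(k + 3)*(k)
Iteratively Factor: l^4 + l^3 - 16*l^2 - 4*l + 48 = (l + 4)*(l^3 - 3*l^2 - 4*l + 12) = (l - 3)*(l + 4)*(l^2 - 4) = (l - 3)*(l + 2)*(l + 4)*(l - 2)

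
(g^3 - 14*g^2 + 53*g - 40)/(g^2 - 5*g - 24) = (g^2 - 6*g + 5)/(g + 3)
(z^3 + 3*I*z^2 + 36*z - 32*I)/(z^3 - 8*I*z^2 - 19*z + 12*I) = (z + 8*I)/(z - 3*I)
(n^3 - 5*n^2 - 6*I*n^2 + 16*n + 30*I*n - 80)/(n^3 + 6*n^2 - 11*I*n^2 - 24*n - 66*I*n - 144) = (n^2 + n*(-5 + 2*I) - 10*I)/(n^2 + 3*n*(2 - I) - 18*I)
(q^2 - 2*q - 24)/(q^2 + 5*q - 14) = (q^2 - 2*q - 24)/(q^2 + 5*q - 14)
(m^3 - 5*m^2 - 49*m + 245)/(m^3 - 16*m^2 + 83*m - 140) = (m + 7)/(m - 4)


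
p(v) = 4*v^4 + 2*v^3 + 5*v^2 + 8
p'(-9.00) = -11268.00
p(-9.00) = 25199.00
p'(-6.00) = -3300.00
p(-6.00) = 4940.00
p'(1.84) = 138.39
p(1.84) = 83.24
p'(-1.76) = -86.24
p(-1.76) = 50.96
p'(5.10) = 2329.48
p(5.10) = 3109.43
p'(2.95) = 492.47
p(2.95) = 405.79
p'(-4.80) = -1679.23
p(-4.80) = 2025.38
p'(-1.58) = -63.93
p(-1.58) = 37.52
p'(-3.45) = -620.10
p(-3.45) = 552.06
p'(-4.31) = -1212.65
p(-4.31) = 1321.04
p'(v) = 16*v^3 + 6*v^2 + 10*v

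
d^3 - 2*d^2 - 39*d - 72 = (d - 8)*(d + 3)^2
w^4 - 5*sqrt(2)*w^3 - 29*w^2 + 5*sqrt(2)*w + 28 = (w - 1)*(w + 1)*(w - 7*sqrt(2))*(w + 2*sqrt(2))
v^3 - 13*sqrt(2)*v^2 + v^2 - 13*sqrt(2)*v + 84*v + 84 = (v + 1)*(v - 7*sqrt(2))*(v - 6*sqrt(2))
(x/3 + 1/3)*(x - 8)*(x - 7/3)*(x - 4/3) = x^4/3 - 32*x^3/9 + 187*x^2/27 + 68*x/27 - 224/27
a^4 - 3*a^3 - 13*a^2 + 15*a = a*(a - 5)*(a - 1)*(a + 3)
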